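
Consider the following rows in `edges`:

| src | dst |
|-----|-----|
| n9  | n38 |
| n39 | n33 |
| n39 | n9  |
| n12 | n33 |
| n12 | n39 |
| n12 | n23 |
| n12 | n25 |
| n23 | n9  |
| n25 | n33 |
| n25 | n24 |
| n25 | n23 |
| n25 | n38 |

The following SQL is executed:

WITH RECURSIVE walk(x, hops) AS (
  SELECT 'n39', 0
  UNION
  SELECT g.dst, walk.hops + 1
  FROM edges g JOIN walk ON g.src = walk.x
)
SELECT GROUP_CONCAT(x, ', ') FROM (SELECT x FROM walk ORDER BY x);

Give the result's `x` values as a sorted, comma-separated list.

Base: (n39, hops=0).
Iteration 1: edges from {n39} -> (n33, hops=1), (n9, hops=1).
Iteration 2: edges from {n33,n9} -> (n38, hops=2).
Iteration 3: no outgoing edges from {n38}; recursion stops.

n33, n38, n39, n9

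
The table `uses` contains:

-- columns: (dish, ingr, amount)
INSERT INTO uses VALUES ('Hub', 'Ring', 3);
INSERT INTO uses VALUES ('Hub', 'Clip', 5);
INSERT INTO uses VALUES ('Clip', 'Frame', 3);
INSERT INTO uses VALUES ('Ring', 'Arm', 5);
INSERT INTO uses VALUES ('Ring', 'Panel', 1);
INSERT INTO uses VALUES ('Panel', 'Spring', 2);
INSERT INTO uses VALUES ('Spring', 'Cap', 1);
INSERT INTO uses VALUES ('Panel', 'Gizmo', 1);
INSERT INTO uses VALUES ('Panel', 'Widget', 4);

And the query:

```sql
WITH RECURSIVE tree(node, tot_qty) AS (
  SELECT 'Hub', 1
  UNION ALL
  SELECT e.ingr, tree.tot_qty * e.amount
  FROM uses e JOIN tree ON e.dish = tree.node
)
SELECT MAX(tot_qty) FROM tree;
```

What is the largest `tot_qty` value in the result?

15

Base: (Hub, tot_qty=1).
Iteration 1: components of {Hub} -> Clip = 1*5 = 5, Ring = 1*3 = 3.
Iteration 2: components of {Clip,Ring} -> Arm = 3*5 = 15, Frame = 5*3 = 15, Panel = 3*1 = 3.
Iteration 3: components of {Arm,Frame,Panel} -> Gizmo = 3*1 = 3, Spring = 3*2 = 6, Widget = 3*4 = 12.
Iteration 4: components of {Gizmo,Spring,Widget} -> Cap = 6*1 = 6.
Iteration 5: no further components; recursion stops.
tot_qty values: 1, 3, 5, 15, 3, 15, 6, 3, 12, 6; the maximum is 15.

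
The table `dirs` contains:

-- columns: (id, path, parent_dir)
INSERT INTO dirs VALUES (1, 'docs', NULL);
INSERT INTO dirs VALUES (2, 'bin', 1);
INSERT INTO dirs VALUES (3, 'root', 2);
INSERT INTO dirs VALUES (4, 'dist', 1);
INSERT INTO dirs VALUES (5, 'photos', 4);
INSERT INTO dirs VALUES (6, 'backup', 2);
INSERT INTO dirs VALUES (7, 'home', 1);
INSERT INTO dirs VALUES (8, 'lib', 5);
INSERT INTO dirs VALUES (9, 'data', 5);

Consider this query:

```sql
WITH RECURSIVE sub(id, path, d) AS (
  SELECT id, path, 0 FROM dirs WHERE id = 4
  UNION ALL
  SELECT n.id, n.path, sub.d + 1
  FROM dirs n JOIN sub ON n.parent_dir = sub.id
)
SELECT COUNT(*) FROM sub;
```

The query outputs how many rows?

Base: id=4 (dist) at d 0.
Iteration 1: rows with parent_dir in {4} -> photos (id 5, d 1).
Iteration 2: rows with parent_dir in {5} -> lib (id 8, d 2), data (id 9, d 2).
Iteration 3: no rows with parent_dir in {8,9}; recursion stops.
Total rows emitted: 4.

4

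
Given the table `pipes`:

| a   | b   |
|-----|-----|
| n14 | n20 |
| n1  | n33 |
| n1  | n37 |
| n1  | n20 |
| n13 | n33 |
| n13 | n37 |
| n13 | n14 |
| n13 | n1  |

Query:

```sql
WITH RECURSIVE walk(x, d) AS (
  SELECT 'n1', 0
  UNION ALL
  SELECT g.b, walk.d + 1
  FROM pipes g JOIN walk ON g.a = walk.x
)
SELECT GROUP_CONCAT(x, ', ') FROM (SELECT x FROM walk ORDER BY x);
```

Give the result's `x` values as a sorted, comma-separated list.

n1, n20, n33, n37

Base: (n1, d=0).
Iteration 1: edges from {n1} -> (n20, d=1), (n33, d=1), (n37, d=1).
Iteration 2: no outgoing edges from {n20,n33,n37}; recursion stops.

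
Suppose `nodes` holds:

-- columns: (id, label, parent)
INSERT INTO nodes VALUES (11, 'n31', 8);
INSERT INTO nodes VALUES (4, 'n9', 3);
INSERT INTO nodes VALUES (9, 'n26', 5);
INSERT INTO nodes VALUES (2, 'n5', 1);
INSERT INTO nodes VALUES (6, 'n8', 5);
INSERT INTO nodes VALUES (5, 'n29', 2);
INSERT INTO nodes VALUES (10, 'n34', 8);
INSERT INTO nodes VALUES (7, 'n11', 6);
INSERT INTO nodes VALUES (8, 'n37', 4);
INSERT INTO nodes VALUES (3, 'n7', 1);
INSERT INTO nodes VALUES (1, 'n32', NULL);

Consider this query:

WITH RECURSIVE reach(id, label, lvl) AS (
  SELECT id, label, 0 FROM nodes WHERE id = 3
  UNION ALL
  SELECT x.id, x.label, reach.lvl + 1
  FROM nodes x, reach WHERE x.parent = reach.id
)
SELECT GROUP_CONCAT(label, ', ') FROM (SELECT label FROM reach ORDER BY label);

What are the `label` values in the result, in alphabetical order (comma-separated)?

Base: id=3 (n7) at lvl 0.
Iteration 1: rows with parent in {3} -> n9 (id 4, lvl 1).
Iteration 2: rows with parent in {4} -> n37 (id 8, lvl 2).
Iteration 3: rows with parent in {8} -> n34 (id 10, lvl 3), n31 (id 11, lvl 3).
Iteration 4: no rows with parent in {10,11}; recursion stops.

n31, n34, n37, n7, n9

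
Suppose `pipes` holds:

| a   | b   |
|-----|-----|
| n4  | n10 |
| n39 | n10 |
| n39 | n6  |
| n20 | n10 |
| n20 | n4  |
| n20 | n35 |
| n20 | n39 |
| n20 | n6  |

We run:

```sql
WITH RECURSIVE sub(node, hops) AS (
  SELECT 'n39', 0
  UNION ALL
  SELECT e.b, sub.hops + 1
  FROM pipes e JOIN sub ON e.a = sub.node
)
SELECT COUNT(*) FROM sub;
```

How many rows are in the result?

Base: (n39, hops=0).
Iteration 1: edges from {n39} -> (n10, hops=1), (n6, hops=1).
Iteration 2: no outgoing edges from {n10,n6}; recursion stops.
Total rows emitted: 3.

3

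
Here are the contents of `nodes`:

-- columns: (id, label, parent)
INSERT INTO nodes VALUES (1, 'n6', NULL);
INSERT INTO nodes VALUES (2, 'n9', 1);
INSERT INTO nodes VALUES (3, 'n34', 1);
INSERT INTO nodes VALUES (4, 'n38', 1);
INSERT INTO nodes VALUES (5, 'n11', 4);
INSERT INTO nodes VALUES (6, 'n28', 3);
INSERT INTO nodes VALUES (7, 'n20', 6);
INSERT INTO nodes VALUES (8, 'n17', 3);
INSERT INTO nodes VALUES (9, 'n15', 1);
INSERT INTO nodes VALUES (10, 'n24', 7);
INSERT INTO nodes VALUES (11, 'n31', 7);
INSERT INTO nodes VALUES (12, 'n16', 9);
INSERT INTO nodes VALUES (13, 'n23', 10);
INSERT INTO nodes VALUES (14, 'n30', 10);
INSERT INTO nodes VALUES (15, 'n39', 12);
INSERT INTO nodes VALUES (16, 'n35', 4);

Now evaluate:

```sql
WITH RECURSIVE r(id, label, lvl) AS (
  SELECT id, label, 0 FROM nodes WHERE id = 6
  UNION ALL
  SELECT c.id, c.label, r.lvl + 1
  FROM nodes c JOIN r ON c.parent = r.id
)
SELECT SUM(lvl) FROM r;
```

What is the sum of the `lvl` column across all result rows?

11

Base: id=6 (n28) at lvl 0.
Iteration 1: rows with parent in {6} -> n20 (id 7, lvl 1).
Iteration 2: rows with parent in {7} -> n24 (id 10, lvl 2), n31 (id 11, lvl 2).
Iteration 3: rows with parent in {10,11} -> n23 (id 13, lvl 3), n30 (id 14, lvl 3).
Iteration 4: no rows with parent in {13,14}; recursion stops.
SUM(lvl) = 0 + 1 + 2 + 2 + 3 + 3 = 11.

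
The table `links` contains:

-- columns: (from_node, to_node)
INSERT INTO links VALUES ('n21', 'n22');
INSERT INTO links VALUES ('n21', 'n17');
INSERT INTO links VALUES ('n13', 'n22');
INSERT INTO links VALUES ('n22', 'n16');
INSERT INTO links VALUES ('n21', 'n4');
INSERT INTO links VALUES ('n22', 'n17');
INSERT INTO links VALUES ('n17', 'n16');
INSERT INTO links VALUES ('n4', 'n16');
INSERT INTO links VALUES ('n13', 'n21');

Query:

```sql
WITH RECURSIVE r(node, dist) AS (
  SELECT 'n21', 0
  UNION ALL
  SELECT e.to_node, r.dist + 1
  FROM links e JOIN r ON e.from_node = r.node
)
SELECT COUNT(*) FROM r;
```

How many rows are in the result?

9

Base: (n21, dist=0).
Iteration 1: edges from {n21} -> (n17, dist=1), (n22, dist=1), (n4, dist=1).
Iteration 2: edges from {n17,n22,n4} -> (n16, dist=2) x3, (n17, dist=2). [UNION ALL keeps all 4 new rows, including repeats]
Iteration 3: edges from {n16,n17} -> (n16, dist=3).
Iteration 4: no outgoing edges from {n16}; recursion stops.
Total rows emitted: 9.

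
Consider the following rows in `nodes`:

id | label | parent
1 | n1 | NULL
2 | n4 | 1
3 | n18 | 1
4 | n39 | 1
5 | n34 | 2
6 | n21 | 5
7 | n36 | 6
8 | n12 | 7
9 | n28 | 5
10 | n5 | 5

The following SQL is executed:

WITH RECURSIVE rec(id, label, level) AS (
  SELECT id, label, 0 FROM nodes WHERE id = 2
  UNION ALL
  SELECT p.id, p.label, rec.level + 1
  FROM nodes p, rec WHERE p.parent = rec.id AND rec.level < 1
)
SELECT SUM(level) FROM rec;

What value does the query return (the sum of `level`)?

1

Base: id=2 (n4) at level 0.
Iteration 1: rows with parent in {2} -> n34 (id 5, level 1).
Iteration 2: level < 1 fails for all current rows; recursion stops.
SUM(level) = 0 + 1 = 1.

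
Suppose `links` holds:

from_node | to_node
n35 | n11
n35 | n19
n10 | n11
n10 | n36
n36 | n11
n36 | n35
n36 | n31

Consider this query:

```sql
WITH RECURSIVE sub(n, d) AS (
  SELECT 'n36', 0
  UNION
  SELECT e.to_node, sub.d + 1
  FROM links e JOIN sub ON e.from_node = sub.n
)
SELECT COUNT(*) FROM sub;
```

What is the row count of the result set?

6

Base: (n36, d=0).
Iteration 1: edges from {n36} -> (n11, d=1), (n31, d=1), (n35, d=1).
Iteration 2: edges from {n11,n31,n35} -> (n11, d=2), (n19, d=2).
Iteration 3: no outgoing edges from {n11,n19}; recursion stops.
Total rows emitted: 6.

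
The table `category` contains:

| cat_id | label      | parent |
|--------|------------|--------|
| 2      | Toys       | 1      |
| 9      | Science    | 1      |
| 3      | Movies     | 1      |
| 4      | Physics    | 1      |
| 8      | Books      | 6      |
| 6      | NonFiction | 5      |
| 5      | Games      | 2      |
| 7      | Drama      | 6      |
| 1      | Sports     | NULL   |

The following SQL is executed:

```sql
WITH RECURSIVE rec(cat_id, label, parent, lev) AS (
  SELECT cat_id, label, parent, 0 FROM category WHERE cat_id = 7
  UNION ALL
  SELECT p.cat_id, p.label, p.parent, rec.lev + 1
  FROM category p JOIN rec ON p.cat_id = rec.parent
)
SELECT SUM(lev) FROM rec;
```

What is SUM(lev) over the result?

10

Base: cat_id=7 (Drama), parent=6, lev 0.
Iteration 1: join on cat_id=6 -> NonFiction (id 6, parent=5, lev 1).
Iteration 2: join on cat_id=5 -> Games (id 5, parent=2, lev 2).
Iteration 3: join on cat_id=2 -> Toys (id 2, parent=1, lev 3).
Iteration 4: join on cat_id=1 -> Sports (id 1, parent=NULL, lev 4).
Iteration 5: parent is NULL; no match; recursion stops.
SUM(lev) = 0 + 1 + 2 + 3 + 4 = 10.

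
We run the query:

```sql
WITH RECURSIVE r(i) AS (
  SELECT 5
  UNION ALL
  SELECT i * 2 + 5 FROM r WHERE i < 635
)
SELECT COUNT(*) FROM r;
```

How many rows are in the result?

7

Base: i=5.
Iteration 1: 5 < 635 holds -> i = 5 * 2 + 5 = 15.
Iteration 2: 15 < 635 holds -> i = 15 * 2 + 5 = 35.
Iteration 3: 35 < 635 holds -> i = 35 * 2 + 5 = 75.
Iteration 4: 75 < 635 holds -> i = 75 * 2 + 5 = 155.
Iteration 5: 155 < 635 holds -> i = 155 * 2 + 5 = 315.
Iteration 6: 315 < 635 holds -> i = 315 * 2 + 5 = 635.
Iteration 7: 635 < 635 fails; recursion stops.
Total rows emitted: 7.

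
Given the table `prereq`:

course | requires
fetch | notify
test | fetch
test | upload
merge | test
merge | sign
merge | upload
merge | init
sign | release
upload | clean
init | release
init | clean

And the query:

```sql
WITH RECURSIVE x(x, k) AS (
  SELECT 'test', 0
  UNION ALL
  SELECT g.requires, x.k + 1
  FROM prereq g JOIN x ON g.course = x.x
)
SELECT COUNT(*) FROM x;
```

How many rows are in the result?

5

Base: (test, k=0).
Iteration 1: edges from {test} -> (fetch, k=1), (upload, k=1).
Iteration 2: edges from {fetch,upload} -> (clean, k=2), (notify, k=2).
Iteration 3: no outgoing edges from {clean,notify}; recursion stops.
Total rows emitted: 5.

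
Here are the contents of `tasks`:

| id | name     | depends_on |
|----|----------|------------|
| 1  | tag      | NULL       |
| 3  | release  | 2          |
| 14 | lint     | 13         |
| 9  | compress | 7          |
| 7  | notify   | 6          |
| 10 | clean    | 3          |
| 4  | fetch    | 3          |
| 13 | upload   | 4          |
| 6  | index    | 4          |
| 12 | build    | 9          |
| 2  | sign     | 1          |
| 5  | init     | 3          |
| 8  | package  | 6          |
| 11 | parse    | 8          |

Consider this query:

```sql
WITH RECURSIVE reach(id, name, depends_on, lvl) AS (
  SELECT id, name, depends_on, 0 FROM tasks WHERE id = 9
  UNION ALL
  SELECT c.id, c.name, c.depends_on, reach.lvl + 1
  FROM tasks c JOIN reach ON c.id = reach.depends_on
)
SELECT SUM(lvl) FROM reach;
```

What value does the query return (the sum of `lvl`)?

21

Base: id=9 (compress), depends_on=7, lvl 0.
Iteration 1: join on id=7 -> notify (id 7, depends_on=6, lvl 1).
Iteration 2: join on id=6 -> index (id 6, depends_on=4, lvl 2).
Iteration 3: join on id=4 -> fetch (id 4, depends_on=3, lvl 3).
Iteration 4: join on id=3 -> release (id 3, depends_on=2, lvl 4).
Iteration 5: join on id=2 -> sign (id 2, depends_on=1, lvl 5).
Iteration 6: join on id=1 -> tag (id 1, depends_on=NULL, lvl 6).
Iteration 7: depends_on is NULL; no match; recursion stops.
SUM(lvl) = 0 + 1 + 2 + 3 + 4 + 5 + 6 = 21.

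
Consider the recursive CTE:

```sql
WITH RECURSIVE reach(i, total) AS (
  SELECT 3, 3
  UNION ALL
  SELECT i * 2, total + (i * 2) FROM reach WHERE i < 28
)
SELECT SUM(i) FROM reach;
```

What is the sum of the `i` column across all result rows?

93

Base: i=3, total=3.
Iteration 1: 3 < 28 holds -> i = 3 * 2 = 6, total = 3 + 6 = 9.
Iteration 2: 6 < 28 holds -> i = 6 * 2 = 12, total = 9 + 12 = 21.
Iteration 3: 12 < 28 holds -> i = 12 * 2 = 24, total = 21 + 24 = 45.
Iteration 4: 24 < 28 holds -> i = 24 * 2 = 48, total = 45 + 48 = 93.
Iteration 5: 48 < 28 fails; recursion stops.
SUM(i) = 3 + 6 + 12 + 24 + 48 = 93.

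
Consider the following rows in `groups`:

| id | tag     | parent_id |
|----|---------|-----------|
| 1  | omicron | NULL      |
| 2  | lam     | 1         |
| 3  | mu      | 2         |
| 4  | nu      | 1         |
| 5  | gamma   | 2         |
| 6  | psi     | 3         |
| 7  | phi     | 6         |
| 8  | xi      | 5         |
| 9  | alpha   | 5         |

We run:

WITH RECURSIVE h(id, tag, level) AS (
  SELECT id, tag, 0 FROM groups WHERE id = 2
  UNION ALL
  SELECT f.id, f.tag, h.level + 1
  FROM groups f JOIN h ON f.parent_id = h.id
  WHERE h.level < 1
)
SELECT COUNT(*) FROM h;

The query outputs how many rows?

3

Base: id=2 (lam) at level 0.
Iteration 1: rows with parent_id in {2} -> mu (id 3, level 1), gamma (id 5, level 1).
Iteration 2: level < 1 fails for all current rows; recursion stops.
Total rows emitted: 3.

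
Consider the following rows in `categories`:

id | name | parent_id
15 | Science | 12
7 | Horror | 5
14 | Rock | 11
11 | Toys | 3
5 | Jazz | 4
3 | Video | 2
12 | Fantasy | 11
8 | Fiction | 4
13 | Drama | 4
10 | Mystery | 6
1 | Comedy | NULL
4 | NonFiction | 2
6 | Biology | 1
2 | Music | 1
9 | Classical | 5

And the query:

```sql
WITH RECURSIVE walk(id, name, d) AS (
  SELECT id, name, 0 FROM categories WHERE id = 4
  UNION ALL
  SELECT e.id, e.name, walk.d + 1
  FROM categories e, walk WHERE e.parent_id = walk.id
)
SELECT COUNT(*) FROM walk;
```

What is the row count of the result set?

Base: id=4 (NonFiction) at d 0.
Iteration 1: rows with parent_id in {4} -> Jazz (id 5, d 1), Fiction (id 8, d 1), Drama (id 13, d 1).
Iteration 2: rows with parent_id in {5,8,13} -> Horror (id 7, d 2), Classical (id 9, d 2).
Iteration 3: no rows with parent_id in {7,9}; recursion stops.
Total rows emitted: 6.

6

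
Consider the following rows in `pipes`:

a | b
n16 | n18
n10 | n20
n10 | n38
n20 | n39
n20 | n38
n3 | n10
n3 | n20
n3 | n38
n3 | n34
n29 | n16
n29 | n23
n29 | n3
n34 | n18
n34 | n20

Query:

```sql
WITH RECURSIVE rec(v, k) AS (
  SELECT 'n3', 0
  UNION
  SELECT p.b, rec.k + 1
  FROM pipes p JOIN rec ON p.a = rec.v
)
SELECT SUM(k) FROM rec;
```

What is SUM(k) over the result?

Base: (n3, k=0).
Iteration 1: edges from {n3} -> (n10, k=1), (n20, k=1), (n34, k=1), (n38, k=1).
Iteration 2: edges from {n10,n20,n34,n38} -> (n18, k=2), (n20, k=2), (n38, k=2), (n39, k=2). [UNION drops 2 duplicate row(s)]
Iteration 3: edges from {n18,n20,n38,n39} -> (n38, k=3), (n39, k=3).
Iteration 4: no outgoing edges from {n38,n39}; recursion stops.
SUM(k) = 0 + 1 + 1 + 1 + 1 + 2 + 2 + 2 + 2 + 3 + 3 = 18.

18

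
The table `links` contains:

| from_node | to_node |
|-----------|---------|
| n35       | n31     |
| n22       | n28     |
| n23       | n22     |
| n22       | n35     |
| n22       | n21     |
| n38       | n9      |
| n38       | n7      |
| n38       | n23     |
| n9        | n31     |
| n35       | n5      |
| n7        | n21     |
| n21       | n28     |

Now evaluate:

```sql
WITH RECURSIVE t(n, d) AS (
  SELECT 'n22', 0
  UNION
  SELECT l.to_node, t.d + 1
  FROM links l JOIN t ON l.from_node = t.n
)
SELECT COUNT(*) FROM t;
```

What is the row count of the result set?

Base: (n22, d=0).
Iteration 1: edges from {n22} -> (n21, d=1), (n28, d=1), (n35, d=1).
Iteration 2: edges from {n21,n28,n35} -> (n28, d=2), (n31, d=2), (n5, d=2).
Iteration 3: no outgoing edges from {n28,n31,n5}; recursion stops.
Total rows emitted: 7.

7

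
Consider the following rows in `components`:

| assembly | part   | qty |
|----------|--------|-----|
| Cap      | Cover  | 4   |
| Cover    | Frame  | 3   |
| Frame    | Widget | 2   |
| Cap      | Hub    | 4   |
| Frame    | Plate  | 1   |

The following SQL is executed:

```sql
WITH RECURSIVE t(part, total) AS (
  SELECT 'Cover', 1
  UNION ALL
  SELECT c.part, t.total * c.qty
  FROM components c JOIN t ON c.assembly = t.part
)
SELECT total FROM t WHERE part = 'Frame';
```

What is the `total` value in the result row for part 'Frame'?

3

Base: (Cover, total=1).
Iteration 1: components of {Cover} -> Frame = 1*3 = 3.
Iteration 2: components of {Frame} -> Plate = 3*1 = 3, Widget = 3*2 = 6.
Iteration 3: no further components; recursion stops.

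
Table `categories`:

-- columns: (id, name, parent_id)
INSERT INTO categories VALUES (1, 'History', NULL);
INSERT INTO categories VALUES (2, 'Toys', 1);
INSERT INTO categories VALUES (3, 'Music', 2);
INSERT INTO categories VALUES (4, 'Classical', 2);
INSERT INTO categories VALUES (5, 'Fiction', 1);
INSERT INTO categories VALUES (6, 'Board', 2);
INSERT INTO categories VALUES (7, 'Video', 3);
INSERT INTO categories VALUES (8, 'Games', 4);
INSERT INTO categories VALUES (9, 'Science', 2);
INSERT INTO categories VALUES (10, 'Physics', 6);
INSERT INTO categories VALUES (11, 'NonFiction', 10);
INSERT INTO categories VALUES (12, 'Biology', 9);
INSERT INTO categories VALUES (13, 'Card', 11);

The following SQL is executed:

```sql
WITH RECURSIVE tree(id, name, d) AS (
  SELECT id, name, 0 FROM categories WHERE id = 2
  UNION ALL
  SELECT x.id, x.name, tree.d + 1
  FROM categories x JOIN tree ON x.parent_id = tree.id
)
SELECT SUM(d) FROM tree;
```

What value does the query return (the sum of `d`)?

Base: id=2 (Toys) at d 0.
Iteration 1: rows with parent_id in {2} -> Music (id 3, d 1), Classical (id 4, d 1), Board (id 6, d 1), Science (id 9, d 1).
Iteration 2: rows with parent_id in {3,4,6,9} -> Video (id 7, d 2), Games (id 8, d 2), Physics (id 10, d 2), Biology (id 12, d 2).
Iteration 3: rows with parent_id in {7,8,10,12} -> NonFiction (id 11, d 3).
Iteration 4: rows with parent_id in {11} -> Card (id 13, d 4).
Iteration 5: no rows with parent_id in {13}; recursion stops.
SUM(d) = 0 + 1 + 1 + 1 + 1 + 2 + 2 + 2 + 2 + 3 + 4 = 19.

19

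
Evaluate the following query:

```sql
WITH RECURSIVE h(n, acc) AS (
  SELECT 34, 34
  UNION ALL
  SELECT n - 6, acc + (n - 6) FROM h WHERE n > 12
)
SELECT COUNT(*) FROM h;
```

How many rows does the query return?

Base: n=34, acc=34.
Iteration 1: 34 > 12 holds -> n = 34 - 6 = 28, acc = 34 + 28 = 62.
Iteration 2: 28 > 12 holds -> n = 28 - 6 = 22, acc = 62 + 22 = 84.
Iteration 3: 22 > 12 holds -> n = 22 - 6 = 16, acc = 84 + 16 = 100.
Iteration 4: 16 > 12 holds -> n = 16 - 6 = 10, acc = 100 + 10 = 110.
Iteration 5: 10 > 12 fails; recursion stops.
Total rows emitted: 5.

5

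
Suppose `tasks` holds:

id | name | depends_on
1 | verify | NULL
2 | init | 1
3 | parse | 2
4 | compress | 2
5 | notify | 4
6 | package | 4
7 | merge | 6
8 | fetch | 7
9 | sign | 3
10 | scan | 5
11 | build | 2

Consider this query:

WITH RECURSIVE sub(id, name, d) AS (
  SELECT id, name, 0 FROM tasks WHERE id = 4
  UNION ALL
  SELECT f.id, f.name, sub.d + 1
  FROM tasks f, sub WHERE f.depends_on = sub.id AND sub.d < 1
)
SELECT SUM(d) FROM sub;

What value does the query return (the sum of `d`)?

Base: id=4 (compress) at d 0.
Iteration 1: rows with depends_on in {4} -> notify (id 5, d 1), package (id 6, d 1).
Iteration 2: d < 1 fails for all current rows; recursion stops.
SUM(d) = 0 + 1 + 1 = 2.

2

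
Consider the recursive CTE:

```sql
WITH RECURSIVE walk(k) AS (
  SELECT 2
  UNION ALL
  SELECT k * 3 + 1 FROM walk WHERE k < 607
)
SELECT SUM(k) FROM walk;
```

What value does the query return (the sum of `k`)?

907

Base: k=2.
Iteration 1: 2 < 607 holds -> k = 2 * 3 + 1 = 7.
Iteration 2: 7 < 607 holds -> k = 7 * 3 + 1 = 22.
Iteration 3: 22 < 607 holds -> k = 22 * 3 + 1 = 67.
Iteration 4: 67 < 607 holds -> k = 67 * 3 + 1 = 202.
Iteration 5: 202 < 607 holds -> k = 202 * 3 + 1 = 607.
Iteration 6: 607 < 607 fails; recursion stops.
SUM(k) = 2 + 7 + 22 + 67 + 202 + 607 = 907.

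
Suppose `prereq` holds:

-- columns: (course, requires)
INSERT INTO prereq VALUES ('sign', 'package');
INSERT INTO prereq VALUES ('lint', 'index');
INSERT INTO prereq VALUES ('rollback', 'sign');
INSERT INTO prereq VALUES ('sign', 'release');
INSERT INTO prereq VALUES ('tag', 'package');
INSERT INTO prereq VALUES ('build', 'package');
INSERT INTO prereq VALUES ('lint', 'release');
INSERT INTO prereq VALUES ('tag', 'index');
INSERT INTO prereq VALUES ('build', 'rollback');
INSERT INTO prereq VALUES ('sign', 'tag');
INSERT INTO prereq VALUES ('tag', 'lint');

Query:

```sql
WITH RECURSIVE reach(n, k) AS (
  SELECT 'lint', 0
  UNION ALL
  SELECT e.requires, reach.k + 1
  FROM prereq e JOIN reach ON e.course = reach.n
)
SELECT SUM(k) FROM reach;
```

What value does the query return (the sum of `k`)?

Base: (lint, k=0).
Iteration 1: edges from {lint} -> (index, k=1), (release, k=1).
Iteration 2: no outgoing edges from {index,release}; recursion stops.
SUM(k) = 0 + 1 + 1 = 2.

2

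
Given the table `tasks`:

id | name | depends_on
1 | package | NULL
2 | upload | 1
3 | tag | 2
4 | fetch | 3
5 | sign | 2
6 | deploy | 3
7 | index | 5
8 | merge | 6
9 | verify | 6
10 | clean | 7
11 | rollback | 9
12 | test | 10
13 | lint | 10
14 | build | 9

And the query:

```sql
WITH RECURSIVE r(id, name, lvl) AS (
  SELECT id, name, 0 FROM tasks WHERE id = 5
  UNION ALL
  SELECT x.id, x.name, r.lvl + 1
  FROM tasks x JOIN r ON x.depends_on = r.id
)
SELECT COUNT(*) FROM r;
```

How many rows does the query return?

Base: id=5 (sign) at lvl 0.
Iteration 1: rows with depends_on in {5} -> index (id 7, lvl 1).
Iteration 2: rows with depends_on in {7} -> clean (id 10, lvl 2).
Iteration 3: rows with depends_on in {10} -> test (id 12, lvl 3), lint (id 13, lvl 3).
Iteration 4: no rows with depends_on in {12,13}; recursion stops.
Total rows emitted: 5.

5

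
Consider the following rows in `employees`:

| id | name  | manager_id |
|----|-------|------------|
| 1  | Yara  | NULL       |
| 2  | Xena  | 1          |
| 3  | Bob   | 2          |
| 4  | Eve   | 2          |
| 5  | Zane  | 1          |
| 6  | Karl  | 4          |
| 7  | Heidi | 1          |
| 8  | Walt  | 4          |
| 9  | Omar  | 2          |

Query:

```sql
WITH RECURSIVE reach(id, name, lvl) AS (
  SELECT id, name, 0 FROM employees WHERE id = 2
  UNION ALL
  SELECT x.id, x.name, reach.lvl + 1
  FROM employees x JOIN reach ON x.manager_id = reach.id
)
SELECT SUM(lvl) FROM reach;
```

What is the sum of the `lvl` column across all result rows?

7

Base: id=2 (Xena) at lvl 0.
Iteration 1: rows with manager_id in {2} -> Bob (id 3, lvl 1), Eve (id 4, lvl 1), Omar (id 9, lvl 1).
Iteration 2: rows with manager_id in {3,4,9} -> Karl (id 6, lvl 2), Walt (id 8, lvl 2).
Iteration 3: no rows with manager_id in {6,8}; recursion stops.
SUM(lvl) = 0 + 1 + 1 + 1 + 2 + 2 = 7.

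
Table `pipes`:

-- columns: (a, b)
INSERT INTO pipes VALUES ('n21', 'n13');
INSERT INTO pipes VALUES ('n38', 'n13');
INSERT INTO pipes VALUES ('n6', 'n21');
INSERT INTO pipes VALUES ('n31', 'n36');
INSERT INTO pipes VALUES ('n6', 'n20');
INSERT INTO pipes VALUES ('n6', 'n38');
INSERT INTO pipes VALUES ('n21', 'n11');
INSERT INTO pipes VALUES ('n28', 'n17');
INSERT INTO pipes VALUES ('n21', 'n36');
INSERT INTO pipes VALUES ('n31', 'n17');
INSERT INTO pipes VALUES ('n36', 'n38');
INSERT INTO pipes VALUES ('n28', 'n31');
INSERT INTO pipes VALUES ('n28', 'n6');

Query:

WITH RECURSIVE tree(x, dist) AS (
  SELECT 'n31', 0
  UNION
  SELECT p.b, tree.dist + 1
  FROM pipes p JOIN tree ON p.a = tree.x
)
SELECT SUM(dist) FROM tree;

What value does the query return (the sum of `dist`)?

7

Base: (n31, dist=0).
Iteration 1: edges from {n31} -> (n17, dist=1), (n36, dist=1).
Iteration 2: edges from {n17,n36} -> (n38, dist=2).
Iteration 3: edges from {n38} -> (n13, dist=3).
Iteration 4: no outgoing edges from {n13}; recursion stops.
SUM(dist) = 0 + 1 + 1 + 2 + 3 = 7.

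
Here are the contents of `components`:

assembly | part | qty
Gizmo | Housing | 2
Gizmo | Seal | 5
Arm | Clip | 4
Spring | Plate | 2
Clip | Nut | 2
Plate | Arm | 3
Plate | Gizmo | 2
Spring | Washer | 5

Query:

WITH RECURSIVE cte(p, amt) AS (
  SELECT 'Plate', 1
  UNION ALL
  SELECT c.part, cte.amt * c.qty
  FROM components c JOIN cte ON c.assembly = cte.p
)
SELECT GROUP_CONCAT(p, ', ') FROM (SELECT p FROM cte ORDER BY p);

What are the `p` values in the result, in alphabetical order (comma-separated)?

Base: (Plate, amt=1).
Iteration 1: components of {Plate} -> Arm = 1*3 = 3, Gizmo = 1*2 = 2.
Iteration 2: components of {Arm,Gizmo} -> Clip = 3*4 = 12, Housing = 2*2 = 4, Seal = 2*5 = 10.
Iteration 3: components of {Clip,Housing,Seal} -> Nut = 12*2 = 24.
Iteration 4: no further components; recursion stops.

Arm, Clip, Gizmo, Housing, Nut, Plate, Seal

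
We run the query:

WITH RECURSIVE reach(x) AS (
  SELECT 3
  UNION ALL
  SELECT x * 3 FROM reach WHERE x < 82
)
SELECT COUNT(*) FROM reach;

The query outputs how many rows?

Base: x=3.
Iteration 1: 3 < 82 holds -> x = 3 * 3 = 9.
Iteration 2: 9 < 82 holds -> x = 9 * 3 = 27.
Iteration 3: 27 < 82 holds -> x = 27 * 3 = 81.
Iteration 4: 81 < 82 holds -> x = 81 * 3 = 243.
Iteration 5: 243 < 82 fails; recursion stops.
Total rows emitted: 5.

5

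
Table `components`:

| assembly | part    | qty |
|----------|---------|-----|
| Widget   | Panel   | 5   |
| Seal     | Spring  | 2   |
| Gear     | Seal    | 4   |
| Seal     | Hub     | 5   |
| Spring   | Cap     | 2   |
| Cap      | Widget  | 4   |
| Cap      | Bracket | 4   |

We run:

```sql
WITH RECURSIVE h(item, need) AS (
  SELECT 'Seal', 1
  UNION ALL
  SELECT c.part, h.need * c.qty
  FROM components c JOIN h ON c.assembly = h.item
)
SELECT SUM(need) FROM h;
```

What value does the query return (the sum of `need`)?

124

Base: (Seal, need=1).
Iteration 1: components of {Seal} -> Hub = 1*5 = 5, Spring = 1*2 = 2.
Iteration 2: components of {Hub,Spring} -> Cap = 2*2 = 4.
Iteration 3: components of {Cap} -> Bracket = 4*4 = 16, Widget = 4*4 = 16.
Iteration 4: components of {Bracket,Widget} -> Panel = 16*5 = 80.
Iteration 5: no further components; recursion stops.
SUM(need) = 1 + 2 + 5 + 4 + 16 + 16 + 80 = 124.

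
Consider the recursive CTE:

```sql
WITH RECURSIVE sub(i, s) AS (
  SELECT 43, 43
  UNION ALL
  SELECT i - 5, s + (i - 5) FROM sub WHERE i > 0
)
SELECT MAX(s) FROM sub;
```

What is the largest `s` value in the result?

207

Base: i=43, s=43.
Iteration 1: 43 > 0 holds -> i = 43 - 5 = 38, s = 43 + 38 = 81.
Iteration 2: 38 > 0 holds -> i = 38 - 5 = 33, s = 81 + 33 = 114.
Iteration 3: 33 > 0 holds -> i = 33 - 5 = 28, s = 114 + 28 = 142.
Iteration 4: 28 > 0 holds -> i = 28 - 5 = 23, s = 142 + 23 = 165.
Iteration 5: 23 > 0 holds -> i = 23 - 5 = 18, s = 165 + 18 = 183.
Iteration 6: 18 > 0 holds -> i = 18 - 5 = 13, s = 183 + 13 = 196.
Iteration 7: 13 > 0 holds -> i = 13 - 5 = 8, s = 196 + 8 = 204.
Iteration 8: 8 > 0 holds -> i = 8 - 5 = 3, s = 204 + 3 = 207.
Iteration 9: 3 > 0 holds -> i = 3 - 5 = -2, s = 207 + -2 = 205.
Iteration 10: -2 > 0 fails; recursion stops.
s values: 43, 81, 114, 142, 165, 183, 196, 204, 207, 205; the maximum is 207.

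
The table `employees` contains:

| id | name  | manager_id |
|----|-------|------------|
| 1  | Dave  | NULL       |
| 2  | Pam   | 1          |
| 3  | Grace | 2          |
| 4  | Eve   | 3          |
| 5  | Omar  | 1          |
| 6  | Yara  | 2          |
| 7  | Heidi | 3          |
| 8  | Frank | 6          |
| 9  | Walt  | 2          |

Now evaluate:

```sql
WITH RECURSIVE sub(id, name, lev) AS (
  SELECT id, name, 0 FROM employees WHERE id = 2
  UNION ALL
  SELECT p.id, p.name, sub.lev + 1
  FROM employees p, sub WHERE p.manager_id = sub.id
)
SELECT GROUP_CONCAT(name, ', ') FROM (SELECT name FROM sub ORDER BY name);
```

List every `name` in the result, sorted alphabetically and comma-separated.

Eve, Frank, Grace, Heidi, Pam, Walt, Yara

Base: id=2 (Pam) at lev 0.
Iteration 1: rows with manager_id in {2} -> Grace (id 3, lev 1), Yara (id 6, lev 1), Walt (id 9, lev 1).
Iteration 2: rows with manager_id in {3,6,9} -> Eve (id 4, lev 2), Heidi (id 7, lev 2), Frank (id 8, lev 2).
Iteration 3: no rows with manager_id in {4,7,8}; recursion stops.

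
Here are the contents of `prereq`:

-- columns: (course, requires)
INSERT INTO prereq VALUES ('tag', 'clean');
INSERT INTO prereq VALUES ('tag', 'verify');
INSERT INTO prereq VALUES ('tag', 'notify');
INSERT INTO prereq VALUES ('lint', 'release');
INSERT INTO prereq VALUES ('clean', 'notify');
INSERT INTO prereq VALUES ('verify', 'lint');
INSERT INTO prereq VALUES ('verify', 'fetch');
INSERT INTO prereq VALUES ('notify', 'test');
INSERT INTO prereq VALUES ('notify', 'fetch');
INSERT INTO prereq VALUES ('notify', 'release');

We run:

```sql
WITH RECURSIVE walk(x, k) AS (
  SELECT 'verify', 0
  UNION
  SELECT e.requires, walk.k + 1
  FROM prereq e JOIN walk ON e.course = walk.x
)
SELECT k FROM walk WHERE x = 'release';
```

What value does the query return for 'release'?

Base: (verify, k=0).
Iteration 1: edges from {verify} -> (fetch, k=1), (lint, k=1).
Iteration 2: edges from {fetch,lint} -> (release, k=2).
Iteration 3: no outgoing edges from {release}; recursion stops.

2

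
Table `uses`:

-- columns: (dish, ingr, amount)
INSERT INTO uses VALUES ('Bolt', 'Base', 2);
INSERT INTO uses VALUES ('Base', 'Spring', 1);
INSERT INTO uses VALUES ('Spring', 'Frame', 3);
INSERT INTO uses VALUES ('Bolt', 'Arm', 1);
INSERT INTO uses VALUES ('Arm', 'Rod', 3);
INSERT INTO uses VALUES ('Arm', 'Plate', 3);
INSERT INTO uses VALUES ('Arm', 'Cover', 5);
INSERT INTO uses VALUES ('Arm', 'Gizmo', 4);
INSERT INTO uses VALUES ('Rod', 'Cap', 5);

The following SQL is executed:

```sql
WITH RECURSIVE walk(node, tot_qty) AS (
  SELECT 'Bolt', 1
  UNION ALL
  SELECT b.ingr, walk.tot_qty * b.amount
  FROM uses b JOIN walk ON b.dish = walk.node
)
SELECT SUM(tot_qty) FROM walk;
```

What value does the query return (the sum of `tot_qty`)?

Base: (Bolt, tot_qty=1).
Iteration 1: components of {Bolt} -> Arm = 1*1 = 1, Base = 1*2 = 2.
Iteration 2: components of {Arm,Base} -> Cover = 1*5 = 5, Gizmo = 1*4 = 4, Plate = 1*3 = 3, Rod = 1*3 = 3, Spring = 2*1 = 2.
Iteration 3: components of {Cover,Gizmo,Plate,Rod,Spring} -> Cap = 3*5 = 15, Frame = 2*3 = 6.
Iteration 4: no further components; recursion stops.
SUM(tot_qty) = 1 + 2 + 1 + 2 + 3 + 3 + 5 + 4 + 6 + 15 = 42.

42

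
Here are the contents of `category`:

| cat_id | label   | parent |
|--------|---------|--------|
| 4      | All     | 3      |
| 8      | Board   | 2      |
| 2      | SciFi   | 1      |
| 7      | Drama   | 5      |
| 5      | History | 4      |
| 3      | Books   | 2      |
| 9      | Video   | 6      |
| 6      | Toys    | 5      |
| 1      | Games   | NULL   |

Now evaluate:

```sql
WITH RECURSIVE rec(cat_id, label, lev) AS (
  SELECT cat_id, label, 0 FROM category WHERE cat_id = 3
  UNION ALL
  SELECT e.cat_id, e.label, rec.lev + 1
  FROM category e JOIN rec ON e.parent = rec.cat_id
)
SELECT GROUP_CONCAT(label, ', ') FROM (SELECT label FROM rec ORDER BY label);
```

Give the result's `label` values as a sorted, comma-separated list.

All, Books, Drama, History, Toys, Video

Base: cat_id=3 (Books) at lev 0.
Iteration 1: rows with parent in {3} -> All (id 4, lev 1).
Iteration 2: rows with parent in {4} -> History (id 5, lev 2).
Iteration 3: rows with parent in {5} -> Toys (id 6, lev 3), Drama (id 7, lev 3).
Iteration 4: rows with parent in {6,7} -> Video (id 9, lev 4).
Iteration 5: no rows with parent in {9}; recursion stops.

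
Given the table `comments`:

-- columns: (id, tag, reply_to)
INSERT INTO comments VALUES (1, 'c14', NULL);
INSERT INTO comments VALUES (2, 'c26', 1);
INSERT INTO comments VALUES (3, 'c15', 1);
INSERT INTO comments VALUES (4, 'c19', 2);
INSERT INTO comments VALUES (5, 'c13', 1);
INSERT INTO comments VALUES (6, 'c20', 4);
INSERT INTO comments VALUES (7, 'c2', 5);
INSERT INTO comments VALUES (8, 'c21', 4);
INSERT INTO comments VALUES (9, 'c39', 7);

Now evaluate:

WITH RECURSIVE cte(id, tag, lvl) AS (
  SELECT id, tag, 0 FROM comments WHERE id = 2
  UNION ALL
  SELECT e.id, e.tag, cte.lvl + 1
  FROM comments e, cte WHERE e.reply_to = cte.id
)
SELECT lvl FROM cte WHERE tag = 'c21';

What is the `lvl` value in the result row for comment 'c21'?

Base: id=2 (c26) at lvl 0.
Iteration 1: rows with reply_to in {2} -> c19 (id 4, lvl 1).
Iteration 2: rows with reply_to in {4} -> c20 (id 6, lvl 2), c21 (id 8, lvl 2).
Iteration 3: no rows with reply_to in {6,8}; recursion stops.

2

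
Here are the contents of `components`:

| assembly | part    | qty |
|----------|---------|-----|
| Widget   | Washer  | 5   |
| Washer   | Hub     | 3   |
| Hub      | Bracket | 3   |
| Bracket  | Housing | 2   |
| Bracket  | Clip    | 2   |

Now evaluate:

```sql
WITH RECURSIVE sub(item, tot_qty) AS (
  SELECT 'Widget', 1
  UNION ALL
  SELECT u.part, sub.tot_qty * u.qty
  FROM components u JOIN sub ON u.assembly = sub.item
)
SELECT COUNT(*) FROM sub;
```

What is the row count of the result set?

Base: (Widget, tot_qty=1).
Iteration 1: components of {Widget} -> Washer = 1*5 = 5.
Iteration 2: components of {Washer} -> Hub = 5*3 = 15.
Iteration 3: components of {Hub} -> Bracket = 15*3 = 45.
Iteration 4: components of {Bracket} -> Clip = 45*2 = 90, Housing = 45*2 = 90.
Iteration 5: no further components; recursion stops.
Total rows emitted: 6.

6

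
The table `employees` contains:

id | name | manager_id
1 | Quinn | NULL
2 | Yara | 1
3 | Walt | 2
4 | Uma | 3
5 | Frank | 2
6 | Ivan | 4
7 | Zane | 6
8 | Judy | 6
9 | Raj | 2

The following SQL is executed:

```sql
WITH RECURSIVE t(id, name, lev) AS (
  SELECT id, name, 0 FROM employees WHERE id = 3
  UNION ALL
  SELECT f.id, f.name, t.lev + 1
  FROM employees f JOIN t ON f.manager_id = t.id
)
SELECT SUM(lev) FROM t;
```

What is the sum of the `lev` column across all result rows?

9

Base: id=3 (Walt) at lev 0.
Iteration 1: rows with manager_id in {3} -> Uma (id 4, lev 1).
Iteration 2: rows with manager_id in {4} -> Ivan (id 6, lev 2).
Iteration 3: rows with manager_id in {6} -> Zane (id 7, lev 3), Judy (id 8, lev 3).
Iteration 4: no rows with manager_id in {7,8}; recursion stops.
SUM(lev) = 0 + 1 + 2 + 3 + 3 = 9.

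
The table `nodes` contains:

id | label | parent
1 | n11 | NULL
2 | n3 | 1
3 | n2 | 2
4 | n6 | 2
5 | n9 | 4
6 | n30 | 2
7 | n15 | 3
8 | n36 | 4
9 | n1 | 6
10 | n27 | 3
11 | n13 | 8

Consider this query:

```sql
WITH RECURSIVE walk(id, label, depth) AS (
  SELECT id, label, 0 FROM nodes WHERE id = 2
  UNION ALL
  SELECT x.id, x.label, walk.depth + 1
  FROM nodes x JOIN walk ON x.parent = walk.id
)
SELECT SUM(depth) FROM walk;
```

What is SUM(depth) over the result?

Base: id=2 (n3) at depth 0.
Iteration 1: rows with parent in {2} -> n2 (id 3, depth 1), n6 (id 4, depth 1), n30 (id 6, depth 1).
Iteration 2: rows with parent in {3,4,6} -> n9 (id 5, depth 2), n15 (id 7, depth 2), n36 (id 8, depth 2), n1 (id 9, depth 2), n27 (id 10, depth 2).
Iteration 3: rows with parent in {5,7,8,9,10} -> n13 (id 11, depth 3).
Iteration 4: no rows with parent in {11}; recursion stops.
SUM(depth) = 0 + 1 + 1 + 1 + 2 + 2 + 2 + 2 + 2 + 3 = 16.

16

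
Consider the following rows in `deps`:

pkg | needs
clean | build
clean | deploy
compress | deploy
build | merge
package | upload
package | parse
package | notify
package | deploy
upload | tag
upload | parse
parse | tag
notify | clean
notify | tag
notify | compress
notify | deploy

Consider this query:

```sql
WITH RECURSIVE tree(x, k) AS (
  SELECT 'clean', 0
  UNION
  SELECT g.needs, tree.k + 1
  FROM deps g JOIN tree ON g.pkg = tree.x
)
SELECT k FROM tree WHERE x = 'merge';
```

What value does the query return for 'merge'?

Base: (clean, k=0).
Iteration 1: edges from {clean} -> (build, k=1), (deploy, k=1).
Iteration 2: edges from {build,deploy} -> (merge, k=2).
Iteration 3: no outgoing edges from {merge}; recursion stops.

2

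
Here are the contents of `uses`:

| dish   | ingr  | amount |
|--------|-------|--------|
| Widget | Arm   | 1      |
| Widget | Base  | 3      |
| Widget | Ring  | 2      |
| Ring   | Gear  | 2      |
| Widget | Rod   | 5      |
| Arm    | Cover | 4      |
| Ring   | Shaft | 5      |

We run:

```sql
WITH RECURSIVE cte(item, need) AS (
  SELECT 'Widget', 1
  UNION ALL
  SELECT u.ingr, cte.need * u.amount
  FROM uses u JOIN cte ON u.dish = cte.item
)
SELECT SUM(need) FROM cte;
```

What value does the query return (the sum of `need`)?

Base: (Widget, need=1).
Iteration 1: components of {Widget} -> Arm = 1*1 = 1, Base = 1*3 = 3, Ring = 1*2 = 2, Rod = 1*5 = 5.
Iteration 2: components of {Arm,Base,Ring,Rod} -> Cover = 1*4 = 4, Gear = 2*2 = 4, Shaft = 2*5 = 10.
Iteration 3: no further components; recursion stops.
SUM(need) = 1 + 1 + 3 + 2 + 5 + 4 + 4 + 10 = 30.

30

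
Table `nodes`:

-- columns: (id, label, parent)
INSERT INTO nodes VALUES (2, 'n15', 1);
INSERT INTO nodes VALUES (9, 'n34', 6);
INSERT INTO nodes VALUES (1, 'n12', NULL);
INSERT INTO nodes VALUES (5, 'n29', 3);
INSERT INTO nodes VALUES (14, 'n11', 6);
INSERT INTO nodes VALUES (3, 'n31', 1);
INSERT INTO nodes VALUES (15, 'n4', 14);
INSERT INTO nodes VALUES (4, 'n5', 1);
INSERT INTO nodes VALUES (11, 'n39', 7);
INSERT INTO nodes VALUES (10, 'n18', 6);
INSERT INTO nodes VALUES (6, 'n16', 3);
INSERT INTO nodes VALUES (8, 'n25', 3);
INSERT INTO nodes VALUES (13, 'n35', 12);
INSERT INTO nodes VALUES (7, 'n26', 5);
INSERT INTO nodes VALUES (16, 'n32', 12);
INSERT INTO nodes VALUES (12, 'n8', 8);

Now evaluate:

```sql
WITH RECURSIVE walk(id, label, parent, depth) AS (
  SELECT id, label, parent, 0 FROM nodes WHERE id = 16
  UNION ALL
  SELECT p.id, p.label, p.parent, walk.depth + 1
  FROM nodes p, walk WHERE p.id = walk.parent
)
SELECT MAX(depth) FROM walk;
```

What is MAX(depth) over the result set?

Base: id=16 (n32), parent=12, depth 0.
Iteration 1: join on id=12 -> n8 (id 12, parent=8, depth 1).
Iteration 2: join on id=8 -> n25 (id 8, parent=3, depth 2).
Iteration 3: join on id=3 -> n31 (id 3, parent=1, depth 3).
Iteration 4: join on id=1 -> n12 (id 1, parent=NULL, depth 4).
Iteration 5: parent is NULL; no match; recursion stops.
depth values: 0, 1, 2, 3, 4; the maximum is 4.

4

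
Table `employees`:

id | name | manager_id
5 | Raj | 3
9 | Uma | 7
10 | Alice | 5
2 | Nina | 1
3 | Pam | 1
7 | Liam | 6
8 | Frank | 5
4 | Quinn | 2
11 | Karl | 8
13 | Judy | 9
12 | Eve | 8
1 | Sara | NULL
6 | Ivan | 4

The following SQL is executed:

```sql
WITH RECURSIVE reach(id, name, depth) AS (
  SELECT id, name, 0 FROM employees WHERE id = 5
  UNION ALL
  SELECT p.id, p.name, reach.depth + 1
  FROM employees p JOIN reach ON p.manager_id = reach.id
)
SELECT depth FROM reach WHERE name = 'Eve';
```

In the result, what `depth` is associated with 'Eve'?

2

Base: id=5 (Raj) at depth 0.
Iteration 1: rows with manager_id in {5} -> Frank (id 8, depth 1), Alice (id 10, depth 1).
Iteration 2: rows with manager_id in {8,10} -> Karl (id 11, depth 2), Eve (id 12, depth 2).
Iteration 3: no rows with manager_id in {11,12}; recursion stops.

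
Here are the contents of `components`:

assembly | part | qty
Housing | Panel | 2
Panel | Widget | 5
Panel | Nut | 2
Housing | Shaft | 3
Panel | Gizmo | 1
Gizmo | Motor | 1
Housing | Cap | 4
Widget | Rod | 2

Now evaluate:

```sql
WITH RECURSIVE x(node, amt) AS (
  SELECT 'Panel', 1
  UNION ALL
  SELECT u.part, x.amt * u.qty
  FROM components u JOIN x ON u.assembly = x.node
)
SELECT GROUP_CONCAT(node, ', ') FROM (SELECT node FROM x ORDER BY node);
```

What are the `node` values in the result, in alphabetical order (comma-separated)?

Base: (Panel, amt=1).
Iteration 1: components of {Panel} -> Gizmo = 1*1 = 1, Nut = 1*2 = 2, Widget = 1*5 = 5.
Iteration 2: components of {Gizmo,Nut,Widget} -> Motor = 1*1 = 1, Rod = 5*2 = 10.
Iteration 3: no further components; recursion stops.

Gizmo, Motor, Nut, Panel, Rod, Widget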